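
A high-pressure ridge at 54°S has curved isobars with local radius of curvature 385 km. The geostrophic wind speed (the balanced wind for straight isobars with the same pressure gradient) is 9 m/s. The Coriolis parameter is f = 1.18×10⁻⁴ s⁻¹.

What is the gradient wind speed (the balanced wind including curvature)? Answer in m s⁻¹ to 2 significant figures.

Around a high, pressure-gradient force acts outward with centrifugal, so Coriolis balances both:
fV = (1/ρ)|∂P/∂n| + V²/R  →  V² − fR·V + fR·V_g = 0
With fR = 1.18×10⁻⁴ × 385×10³ m = 45.4 m/s:
V = [fR − √((fR)² − 4 fR V_g)]/2 = [45.4 − √(45.4² − 4×45.4×9)]/2 = 12.4 m/s
Supergeostrophic (V > V_g = 9 m/s), as expected around a high.

12 m s⁻¹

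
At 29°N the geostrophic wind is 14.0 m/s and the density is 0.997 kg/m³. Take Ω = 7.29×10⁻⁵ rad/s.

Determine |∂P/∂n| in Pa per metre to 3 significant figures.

Coriolis parameter at 29°N:
f = 2Ω sin φ = 2 × 7.29×10⁻⁵ × sin 29° = 7.07×10⁻⁵ s⁻¹
Geostrophic balance rearranged: |∂P/∂n| = f ρ V_g
|∂P/∂n| = 7.07×10⁻⁵ × 0.997 × 14.0 = 9.87×10⁻⁴ Pa/m

9.87×10⁻⁴ Pa/m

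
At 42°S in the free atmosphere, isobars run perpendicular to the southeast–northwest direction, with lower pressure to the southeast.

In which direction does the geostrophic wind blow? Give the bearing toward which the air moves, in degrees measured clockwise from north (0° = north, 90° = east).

045°

The pressure-gradient force points toward the southeast (bearing 135°).
Geostrophic balance: in the Southern Hemisphere the Coriolis force deflects motion to the left, so the geostrophic wind blows 90° to the left of the pressure-gradient force (low pressure on the right).
Rotating 135° by 90° counterclockwise gives 045° — the wind blows toward the northeast.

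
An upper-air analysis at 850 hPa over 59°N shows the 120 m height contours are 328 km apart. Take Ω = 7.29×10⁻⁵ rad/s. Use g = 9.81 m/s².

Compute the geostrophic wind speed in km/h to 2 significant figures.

Coriolis parameter at 59°N:
f = 2Ω sin φ = 2 × 7.29×10⁻⁵ × sin 59° = 1.25×10⁻⁴ s⁻¹
Height gradient: |∂Z/∂n| = 120 m / 328000 m = 3.66×10⁻⁴
On a pressure surface, geostrophic balance gives V_g = (g/f)|∂Z/∂n|:
V_g = 9.81 × 3.66×10⁻⁴ / 1.25×10⁻⁴ = 28.7 m/s
Converting: 28.7 m/s × 3.6 = 100 km/h

100 km/h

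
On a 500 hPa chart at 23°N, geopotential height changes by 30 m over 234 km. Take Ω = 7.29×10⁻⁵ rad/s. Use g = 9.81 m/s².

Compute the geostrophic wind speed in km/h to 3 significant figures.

79.5 km/h

Coriolis parameter at 23°N:
f = 2Ω sin φ = 2 × 7.29×10⁻⁵ × sin 23° = 5.70×10⁻⁵ s⁻¹
Height gradient: |∂Z/∂n| = 30 m / 234000 m = 1.28×10⁻⁴
On a pressure surface, geostrophic balance gives V_g = (g/f)|∂Z/∂n|:
V_g = 9.81 × 1.28×10⁻⁴ / 5.70×10⁻⁵ = 22.1 m/s
Converting: 22.1 m/s × 3.6 = 79.5 km/h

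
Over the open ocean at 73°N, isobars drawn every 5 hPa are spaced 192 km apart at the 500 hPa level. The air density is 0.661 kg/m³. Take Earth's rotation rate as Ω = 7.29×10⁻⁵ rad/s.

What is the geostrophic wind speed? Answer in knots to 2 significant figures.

55 knots

Coriolis parameter at 73°N:
f = 2Ω sin φ = 2 × 7.29×10⁻⁵ × sin 73° = 1.39×10⁻⁴ s⁻¹
Pressure gradient: |∂P/∂n| = 500 Pa / 192000 m = 2.60×10⁻³ Pa/m
Geostrophic balance (pressure-gradient force = Coriolis force):
V_g = (1/(fρ)) |∂P/∂n| = 2.60×10⁻³ / (1.39×10⁻⁴ × 0.661) = 28.3 m/s
Converting: 28.3 m/s × 1.944 = 55 knots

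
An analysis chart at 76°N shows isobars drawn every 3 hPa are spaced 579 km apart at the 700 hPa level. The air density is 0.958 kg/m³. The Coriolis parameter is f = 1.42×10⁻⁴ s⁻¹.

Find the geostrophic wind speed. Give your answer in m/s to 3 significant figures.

3.81 m/s

Pressure gradient: |∂P/∂n| = 300 Pa / 579000 m = 5.18×10⁻⁴ Pa/m
Geostrophic balance (pressure-gradient force = Coriolis force):
V_g = (1/(fρ)) |∂P/∂n| = 5.18×10⁻⁴ / (1.42×10⁻⁴ × 0.958) = 3.81 m/s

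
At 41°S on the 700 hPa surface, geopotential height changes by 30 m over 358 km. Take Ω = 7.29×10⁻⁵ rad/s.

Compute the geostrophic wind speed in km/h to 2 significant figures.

Coriolis parameter at 41°S:
f = 2Ω sin φ = 2 × 7.29×10⁻⁵ × sin 41° = 9.57×10⁻⁵ s⁻¹
Height gradient: |∂Z/∂n| = 30 m / 358000 m = 8.38×10⁻⁵
On a pressure surface, geostrophic balance gives V_g = (g/f)|∂Z/∂n|:
V_g = 9.81 × 8.38×10⁻⁵ / 9.57×10⁻⁵ = 8.59 m/s
Converting: 8.59 m/s × 3.6 = 31 km/h

31 km/h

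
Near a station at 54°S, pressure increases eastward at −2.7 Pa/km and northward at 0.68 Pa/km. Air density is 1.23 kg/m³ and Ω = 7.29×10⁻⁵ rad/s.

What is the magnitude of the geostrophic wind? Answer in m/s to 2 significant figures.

19 m/s

Coriolis parameter at 54°S:
f = 2Ω sin φ = 2 × 7.29×10⁻⁵ × sin 54° = 1.18×10⁻⁴ s⁻¹
In the Southern Hemisphere f is negative: f = −1.18×10⁻⁴ s⁻¹.
Component geostrophic relations (x east, y north):
u_g = −(1/(fρ)) ∂P/∂y,  v_g = (1/(fρ)) ∂P/∂x
u_g = −(0.68×10⁻³)/(−1.18×10⁻⁴ × 1.23) = 4.69 m/s;  v_g = (−2.7×10⁻³)/(−1.18×10⁻⁴ × 1.23) = 18.6 m/s
|V_g| = √(u_g² + v_g²) = 19.2 m/s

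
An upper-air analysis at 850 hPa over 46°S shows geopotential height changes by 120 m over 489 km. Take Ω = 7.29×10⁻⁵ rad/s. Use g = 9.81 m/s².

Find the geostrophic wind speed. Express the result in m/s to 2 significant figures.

23 m/s

Coriolis parameter at 46°S:
f = 2Ω sin φ = 2 × 7.29×10⁻⁵ × sin 46° = 1.05×10⁻⁴ s⁻¹
Height gradient: |∂Z/∂n| = 120 m / 489000 m = 2.45×10⁻⁴
On a pressure surface, geostrophic balance gives V_g = (g/f)|∂Z/∂n|:
V_g = 9.81 × 2.45×10⁻⁴ / 1.05×10⁻⁴ = 23.0 m/s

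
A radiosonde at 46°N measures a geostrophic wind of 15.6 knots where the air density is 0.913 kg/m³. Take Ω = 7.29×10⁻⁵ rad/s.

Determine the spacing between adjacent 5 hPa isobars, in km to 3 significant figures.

651 km

Coriolis parameter at 46°N:
f = 2Ω sin φ = 2 × 7.29×10⁻⁵ × sin 46° = 1.05×10⁻⁴ s⁻¹
Wind speed in SI: 15.6 knots = 8.03 m/s
Geostrophic balance rearranged: |∂P/∂n| = f ρ V_g
|∂P/∂n| = 1.05×10⁻⁴ × 0.913 × 8.03 = 7.68×10⁻⁴ Pa/m
Isobar spacing: Δn = ΔP/|∂P/∂n| = 500 Pa / 7.68×10⁻⁴ Pa/m = 650646 m ≈ 651 km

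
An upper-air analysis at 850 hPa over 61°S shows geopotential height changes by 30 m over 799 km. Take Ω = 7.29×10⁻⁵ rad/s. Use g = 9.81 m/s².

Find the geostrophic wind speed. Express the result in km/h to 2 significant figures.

Coriolis parameter at 61°S:
f = 2Ω sin φ = 2 × 7.29×10⁻⁵ × sin 61° = 1.28×10⁻⁴ s⁻¹
Height gradient: |∂Z/∂n| = 30 m / 799000 m = 3.75×10⁻⁵
On a pressure surface, geostrophic balance gives V_g = (g/f)|∂Z/∂n|:
V_g = 9.81 × 3.75×10⁻⁵ / 1.28×10⁻⁴ = 2.89 m/s
Converting: 2.89 m/s × 3.6 = 10 km/h

10 km/h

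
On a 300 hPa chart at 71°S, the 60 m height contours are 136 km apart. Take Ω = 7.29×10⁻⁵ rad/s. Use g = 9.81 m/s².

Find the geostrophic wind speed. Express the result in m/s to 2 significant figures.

Coriolis parameter at 71°S:
f = 2Ω sin φ = 2 × 7.29×10⁻⁵ × sin 71° = 1.38×10⁻⁴ s⁻¹
Height gradient: |∂Z/∂n| = 60 m / 136000 m = 4.41×10⁻⁴
On a pressure surface, geostrophic balance gives V_g = (g/f)|∂Z/∂n|:
V_g = 9.81 × 4.41×10⁻⁴ / 1.38×10⁻⁴ = 31.4 m/s

31 m/s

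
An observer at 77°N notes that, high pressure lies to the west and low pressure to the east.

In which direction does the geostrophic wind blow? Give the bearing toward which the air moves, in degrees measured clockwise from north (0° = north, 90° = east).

180°

The pressure-gradient force points toward the east (bearing 090°).
Geostrophic balance: in the Northern Hemisphere the Coriolis force deflects motion to the right, so the geostrophic wind blows 90° to the right of the pressure-gradient force (low pressure on the left).
Rotating 090° by 90° clockwise gives 180° — the wind blows toward the south.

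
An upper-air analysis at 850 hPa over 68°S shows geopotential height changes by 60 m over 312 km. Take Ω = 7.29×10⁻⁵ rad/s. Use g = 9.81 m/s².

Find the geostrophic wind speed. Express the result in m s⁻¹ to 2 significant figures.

Coriolis parameter at 68°S:
f = 2Ω sin φ = 2 × 7.29×10⁻⁵ × sin 68° = 1.35×10⁻⁴ s⁻¹
Height gradient: |∂Z/∂n| = 60 m / 312000 m = 1.92×10⁻⁴
On a pressure surface, geostrophic balance gives V_g = (g/f)|∂Z/∂n|:
V_g = 9.81 × 1.92×10⁻⁴ / 1.35×10⁻⁴ = 14.0 m/s

14 m s⁻¹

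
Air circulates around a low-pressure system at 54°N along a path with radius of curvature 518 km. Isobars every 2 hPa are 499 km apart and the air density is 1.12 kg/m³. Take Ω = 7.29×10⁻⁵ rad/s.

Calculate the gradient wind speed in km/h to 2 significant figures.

10 km/h

Coriolis parameter at 54°N:
f = 2Ω sin φ = 2 × 7.29×10⁻⁵ × sin 54° = 1.18×10⁻⁴ s⁻¹
Pressure gradient: |∂P/∂n| = 200 Pa / 499000 m = 4.01×10⁻⁴ Pa/m
Geostrophic speed: V_g = |∂P/∂n|/(fρ) = 4.01×10⁻⁴/(1.18×10⁻⁴ × 1.12) = 3.03 m/s
Around a low, centrifugal force acts outward with Coriolis, so pressure-gradient force balances both:
(1/ρ)|∂P/∂n| = fV + V²/R  →  V² + fR·V − fR·V_g = 0
With fR = 1.18×10⁻⁴ × 518×10³ m = 61.1 m/s:
V = [−fR + √((fR)² + 4 fR V_g)]/2 = [−61.1 + √(61.1² + 4×61.1×3.03)]/2 = 2.9 m/s
Subgeostrophic (V < V_g = 3.03 m/s), as expected around a low.
Converting: 2.9 m/s × 3.6 = 10 km/h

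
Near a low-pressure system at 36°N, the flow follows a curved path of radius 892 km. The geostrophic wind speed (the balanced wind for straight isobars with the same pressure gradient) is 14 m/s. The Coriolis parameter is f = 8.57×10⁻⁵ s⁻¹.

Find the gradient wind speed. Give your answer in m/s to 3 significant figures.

Around a low, centrifugal force acts outward with Coriolis, so pressure-gradient force balances both:
(1/ρ)|∂P/∂n| = fV + V²/R  →  V² + fR·V − fR·V_g = 0
With fR = 8.57×10⁻⁵ × 892×10³ m = 76.4 m/s:
V = [−fR + √((fR)² + 4 fR V_g)]/2 = [−76.4 + √(76.4² + 4×76.4×14)]/2 = 12.1 m/s
Subgeostrophic (V < V_g = 14 m/s), as expected around a low.

12.1 m/s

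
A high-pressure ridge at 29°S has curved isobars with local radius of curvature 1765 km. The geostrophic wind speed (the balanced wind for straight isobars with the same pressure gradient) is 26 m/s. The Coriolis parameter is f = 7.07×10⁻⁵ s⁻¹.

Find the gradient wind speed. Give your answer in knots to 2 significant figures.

Around a high, pressure-gradient force acts outward with centrifugal, so Coriolis balances both:
fV = (1/ρ)|∂P/∂n| + V²/R  →  V² − fR·V + fR·V_g = 0
With fR = 7.07×10⁻⁵ × 1765×10³ m = 125 m/s:
V = [fR − √((fR)² − 4 fR V_g)]/2 = [125 − √(125² − 4×125×26)]/2 = 36.9 m/s
Supergeostrophic (V > V_g = 26 m/s), as expected around a high.
Converting: 36.9 m/s × 1.944 = 72 knots

72 knots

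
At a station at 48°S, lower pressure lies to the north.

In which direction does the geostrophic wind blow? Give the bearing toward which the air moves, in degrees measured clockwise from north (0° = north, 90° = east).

The pressure-gradient force points toward the north (bearing 000°).
Geostrophic balance: in the Southern Hemisphere the Coriolis force deflects motion to the left, so the geostrophic wind blows 90° to the left of the pressure-gradient force (low pressure on the right).
Rotating 000° by 90° counterclockwise gives 270° — the wind blows toward the west.

270°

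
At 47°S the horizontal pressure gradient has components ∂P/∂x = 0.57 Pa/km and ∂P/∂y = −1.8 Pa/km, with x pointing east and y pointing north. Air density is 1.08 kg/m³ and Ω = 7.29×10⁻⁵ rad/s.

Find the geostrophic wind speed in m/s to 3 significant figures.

16.4 m/s

Coriolis parameter at 47°S:
f = 2Ω sin φ = 2 × 7.29×10⁻⁵ × sin 47° = 1.07×10⁻⁴ s⁻¹
In the Southern Hemisphere f is negative: f = −1.07×10⁻⁴ s⁻¹.
Component geostrophic relations (x east, y north):
u_g = −(1/(fρ)) ∂P/∂y,  v_g = (1/(fρ)) ∂P/∂x
u_g = −(−1.8×10⁻³)/(−1.07×10⁻⁴ × 1.08) = −15.6 m/s;  v_g = (0.57×10⁻³)/(−1.07×10⁻⁴ × 1.08) = −4.95 m/s
|V_g| = √(u_g² + v_g²) = 16.4 m/s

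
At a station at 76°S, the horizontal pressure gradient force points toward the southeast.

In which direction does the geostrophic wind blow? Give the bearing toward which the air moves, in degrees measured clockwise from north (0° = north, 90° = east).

The pressure-gradient force points toward the southeast (bearing 135°).
Geostrophic balance: in the Southern Hemisphere the Coriolis force deflects motion to the left, so the geostrophic wind blows 90° to the left of the pressure-gradient force (low pressure on the right).
Rotating 135° by 90° counterclockwise gives 045° — the wind blows toward the northeast.

045°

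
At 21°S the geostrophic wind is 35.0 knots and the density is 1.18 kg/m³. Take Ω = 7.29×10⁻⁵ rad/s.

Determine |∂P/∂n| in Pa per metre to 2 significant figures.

Coriolis parameter at 21°S:
f = 2Ω sin φ = 2 × 7.29×10⁻⁵ × sin 21° = 5.23×10⁻⁵ s⁻¹
Wind speed in SI: 35.0 knots = 18.0 m/s
Geostrophic balance rearranged: |∂P/∂n| = f ρ V_g
|∂P/∂n| = 5.23×10⁻⁵ × 1.18 × 18.0 = 1.11×10⁻³ Pa/m

1.1×10⁻³ Pa/m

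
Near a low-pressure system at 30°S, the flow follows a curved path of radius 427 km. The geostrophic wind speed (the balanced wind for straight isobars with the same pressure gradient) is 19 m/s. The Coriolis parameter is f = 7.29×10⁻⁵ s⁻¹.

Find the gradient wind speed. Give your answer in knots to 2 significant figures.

26 knots

Around a low, centrifugal force acts outward with Coriolis, so pressure-gradient force balances both:
(1/ρ)|∂P/∂n| = fV + V²/R  →  V² + fR·V − fR·V_g = 0
With fR = 7.29×10⁻⁵ × 427×10³ m = 31.1 m/s:
V = [−fR + √((fR)² + 4 fR V_g)]/2 = [−31.1 + √(31.1² + 4×31.1×19)]/2 = 13.3 m/s
Subgeostrophic (V < V_g = 19 m/s), as expected around a low.
Converting: 13.3 m/s × 1.944 = 26 knots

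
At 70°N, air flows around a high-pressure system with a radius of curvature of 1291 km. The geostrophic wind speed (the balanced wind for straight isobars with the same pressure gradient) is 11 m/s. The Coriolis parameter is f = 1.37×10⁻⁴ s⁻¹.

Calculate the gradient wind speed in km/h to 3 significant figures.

42.4 km/h

Around a high, pressure-gradient force acts outward with centrifugal, so Coriolis balances both:
fV = (1/ρ)|∂P/∂n| + V²/R  →  V² − fR·V + fR·V_g = 0
With fR = 1.37×10⁻⁴ × 1291×10³ m = 177 m/s:
V = [fR − √((fR)² − 4 fR V_g)]/2 = [177 − √(177² − 4×177×11)]/2 = 11.8 m/s
Supergeostrophic (V > V_g = 11 m/s), as expected around a high.
Converting: 11.8 m/s × 3.6 = 42.4 km/h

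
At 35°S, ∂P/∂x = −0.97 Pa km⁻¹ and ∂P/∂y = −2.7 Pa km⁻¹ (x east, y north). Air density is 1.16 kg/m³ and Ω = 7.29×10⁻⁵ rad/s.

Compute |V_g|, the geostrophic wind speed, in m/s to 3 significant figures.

Coriolis parameter at 35°S:
f = 2Ω sin φ = 2 × 7.29×10⁻⁵ × sin 35° = 8.36×10⁻⁵ s⁻¹
In the Southern Hemisphere f is negative: f = −8.36×10⁻⁵ s⁻¹.
Component geostrophic relations (x east, y north):
u_g = −(1/(fρ)) ∂P/∂y,  v_g = (1/(fρ)) ∂P/∂x
u_g = −(−2.7×10⁻³)/(−8.36×10⁻⁵ × 1.16) = −27.8 m/s;  v_g = (−0.97×10⁻³)/(−8.36×10⁻⁵ × 1.16) = 10.00 m/s
|V_g| = √(u_g² + v_g²) = 29.6 m/s

29.6 m/s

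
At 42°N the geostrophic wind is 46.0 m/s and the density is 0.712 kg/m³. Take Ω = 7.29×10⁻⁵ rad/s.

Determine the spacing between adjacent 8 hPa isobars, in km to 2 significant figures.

Coriolis parameter at 42°N:
f = 2Ω sin φ = 2 × 7.29×10⁻⁵ × sin 42° = 9.76×10⁻⁵ s⁻¹
Geostrophic balance rearranged: |∂P/∂n| = f ρ V_g
|∂P/∂n| = 9.76×10⁻⁵ × 0.712 × 46.0 = 3.20×10⁻³ Pa/m
Isobar spacing: Δn = ΔP/|∂P/∂n| = 800 Pa / 3.20×10⁻³ Pa/m = 250371 m ≈ 250 km

250 km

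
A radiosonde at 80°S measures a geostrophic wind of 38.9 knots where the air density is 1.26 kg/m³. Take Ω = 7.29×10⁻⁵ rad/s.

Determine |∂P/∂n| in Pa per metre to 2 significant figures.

Coriolis parameter at 80°S:
f = 2Ω sin φ = 2 × 7.29×10⁻⁵ × sin 80° = 1.44×10⁻⁴ s⁻¹
Wind speed in SI: 38.9 knots = 20.0 m/s
Geostrophic balance rearranged: |∂P/∂n| = f ρ V_g
|∂P/∂n| = 1.44×10⁻⁴ × 1.26 × 20.0 = 3.62×10⁻³ Pa/m

3.6×10⁻³ Pa/m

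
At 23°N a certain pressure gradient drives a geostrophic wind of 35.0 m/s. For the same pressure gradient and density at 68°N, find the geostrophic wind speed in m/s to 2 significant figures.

With the same pressure gradient and density, V_g ∝ 1/f ∝ 1/sin φ.
V₂ = V₁ · sin φ₁ / sin φ₂ = 35.0 × sin 23° / sin 68°
V₂ = 35.0 × 0.3907/0.9272 = 15 m/s

15 m/s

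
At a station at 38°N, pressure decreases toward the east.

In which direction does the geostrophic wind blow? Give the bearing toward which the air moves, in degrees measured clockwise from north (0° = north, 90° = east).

180°

The pressure-gradient force points toward the east (bearing 090°).
Geostrophic balance: in the Northern Hemisphere the Coriolis force deflects motion to the right, so the geostrophic wind blows 90° to the right of the pressure-gradient force (low pressure on the left).
Rotating 090° by 90° clockwise gives 180° — the wind blows toward the south.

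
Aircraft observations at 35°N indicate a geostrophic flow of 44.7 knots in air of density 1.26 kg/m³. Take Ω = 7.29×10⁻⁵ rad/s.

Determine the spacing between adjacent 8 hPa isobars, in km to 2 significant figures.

Coriolis parameter at 35°N:
f = 2Ω sin φ = 2 × 7.29×10⁻⁵ × sin 35° = 8.36×10⁻⁵ s⁻¹
Wind speed in SI: 44.7 knots = 23.0 m/s
Geostrophic balance rearranged: |∂P/∂n| = f ρ V_g
|∂P/∂n| = 8.36×10⁻⁵ × 1.26 × 23.0 = 2.42×10⁻³ Pa/m
Isobar spacing: Δn = ΔP/|∂P/∂n| = 800 Pa / 2.42×10⁻³ Pa/m = 330160 m ≈ 330 km

330 km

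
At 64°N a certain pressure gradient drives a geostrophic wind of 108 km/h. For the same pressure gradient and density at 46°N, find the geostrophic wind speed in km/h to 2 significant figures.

130 km/h

With the same pressure gradient and density, V_g ∝ 1/f ∝ 1/sin φ.
V₂ = V₁ · sin φ₁ / sin φ₂ = 108 × sin 64° / sin 46°
V₂ = 108 × 0.8988/0.7193 = 130 km/h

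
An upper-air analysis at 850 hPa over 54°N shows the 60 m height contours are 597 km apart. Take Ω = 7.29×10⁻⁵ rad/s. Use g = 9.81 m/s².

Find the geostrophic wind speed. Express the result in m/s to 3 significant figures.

Coriolis parameter at 54°N:
f = 2Ω sin φ = 2 × 7.29×10⁻⁵ × sin 54° = 1.18×10⁻⁴ s⁻¹
Height gradient: |∂Z/∂n| = 60 m / 597000 m = 1.01×10⁻⁴
On a pressure surface, geostrophic balance gives V_g = (g/f)|∂Z/∂n|:
V_g = 9.81 × 1.01×10⁻⁴ / 1.18×10⁻⁴ = 8.36 m/s

8.36 m/s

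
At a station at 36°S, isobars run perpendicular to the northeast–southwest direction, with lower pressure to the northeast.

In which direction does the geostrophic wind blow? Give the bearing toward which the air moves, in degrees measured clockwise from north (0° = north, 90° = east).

The pressure-gradient force points toward the northeast (bearing 045°).
Geostrophic balance: in the Southern Hemisphere the Coriolis force deflects motion to the left, so the geostrophic wind blows 90° to the left of the pressure-gradient force (low pressure on the right).
Rotating 045° by 90° counterclockwise gives 315° — the wind blows toward the northwest.

315°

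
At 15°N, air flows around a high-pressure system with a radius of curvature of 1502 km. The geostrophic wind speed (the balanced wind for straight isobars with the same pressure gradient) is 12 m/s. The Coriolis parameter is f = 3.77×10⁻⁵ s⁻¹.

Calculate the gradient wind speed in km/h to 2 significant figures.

Around a high, pressure-gradient force acts outward with centrifugal, so Coriolis balances both:
fV = (1/ρ)|∂P/∂n| + V²/R  →  V² − fR·V + fR·V_g = 0
With fR = 3.77×10⁻⁵ × 1502×10³ m = 56.6 m/s:
V = [fR − √((fR)² − 4 fR V_g)]/2 = [56.6 − √(56.6² − 4×56.6×12)]/2 = 17.3 m/s
Supergeostrophic (V > V_g = 12 m/s), as expected around a high.
Converting: 17.3 m/s × 3.6 = 62 km/h

62 km/h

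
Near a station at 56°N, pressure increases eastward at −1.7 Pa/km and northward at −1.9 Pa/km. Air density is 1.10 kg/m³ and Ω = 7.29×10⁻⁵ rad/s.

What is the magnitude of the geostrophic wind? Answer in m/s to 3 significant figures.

Coriolis parameter at 56°N:
f = 2Ω sin φ = 2 × 7.29×10⁻⁵ × sin 56° = 1.21×10⁻⁴ s⁻¹
Component geostrophic relations (x east, y north):
u_g = −(1/(fρ)) ∂P/∂y,  v_g = (1/(fρ)) ∂P/∂x
u_g = −(−1.9×10⁻³)/(1.21×10⁻⁴ × 1.10) = 14.3 m/s;  v_g = (−1.7×10⁻³)/(1.21×10⁻⁴ × 1.10) = −12.8 m/s
|V_g| = √(u_g² + v_g²) = 19.2 m/s

19.2 m/s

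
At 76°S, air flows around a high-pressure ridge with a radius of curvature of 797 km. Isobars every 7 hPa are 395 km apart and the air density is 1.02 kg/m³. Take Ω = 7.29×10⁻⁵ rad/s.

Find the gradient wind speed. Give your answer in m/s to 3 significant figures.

Coriolis parameter at 76°S:
f = 2Ω sin φ = 2 × 7.29×10⁻⁵ × sin 76° = 1.41×10⁻⁴ s⁻¹
Pressure gradient: |∂P/∂n| = 700 Pa / 395000 m = 1.77×10⁻³ Pa/m
Geostrophic speed: V_g = |∂P/∂n|/(fρ) = 1.77×10⁻³/(1.41×10⁻⁴ × 1.02) = 12.3 m/s
Around a high, pressure-gradient force acts outward with centrifugal, so Coriolis balances both:
fV = (1/ρ)|∂P/∂n| + V²/R  →  V² − fR·V + fR·V_g = 0
With fR = 1.41×10⁻⁴ × 797×10³ m = 113 m/s:
V = [fR − √((fR)² − 4 fR V_g)]/2 = [113 − √(113² − 4×113×12.3)]/2 = 14 m/s
Supergeostrophic (V > V_g = 12.3 m/s), as expected around a high.

14.0 m/s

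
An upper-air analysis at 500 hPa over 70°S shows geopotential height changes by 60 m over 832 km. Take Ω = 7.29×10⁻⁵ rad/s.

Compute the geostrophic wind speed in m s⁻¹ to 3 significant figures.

5.16 m s⁻¹

Coriolis parameter at 70°S:
f = 2Ω sin φ = 2 × 7.29×10⁻⁵ × sin 70° = 1.37×10⁻⁴ s⁻¹
Height gradient: |∂Z/∂n| = 60 m / 832000 m = 7.21×10⁻⁵
On a pressure surface, geostrophic balance gives V_g = (g/f)|∂Z/∂n|:
V_g = 9.81 × 7.21×10⁻⁵ / 1.37×10⁻⁴ = 5.16 m/s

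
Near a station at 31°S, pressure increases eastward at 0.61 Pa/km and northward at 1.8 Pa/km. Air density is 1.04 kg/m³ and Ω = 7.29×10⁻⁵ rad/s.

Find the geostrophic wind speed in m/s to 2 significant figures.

24 m/s

Coriolis parameter at 31°S:
f = 2Ω sin φ = 2 × 7.29×10⁻⁵ × sin 31° = 7.51×10⁻⁵ s⁻¹
In the Southern Hemisphere f is negative: f = −7.51×10⁻⁵ s⁻¹.
Component geostrophic relations (x east, y north):
u_g = −(1/(fρ)) ∂P/∂y,  v_g = (1/(fρ)) ∂P/∂x
u_g = −(1.8×10⁻³)/(−7.51×10⁻⁵ × 1.04) = 23.0 m/s;  v_g = (0.61×10⁻³)/(−7.51×10⁻⁵ × 1.04) = −7.81 m/s
|V_g| = √(u_g² + v_g²) = 24.3 m/s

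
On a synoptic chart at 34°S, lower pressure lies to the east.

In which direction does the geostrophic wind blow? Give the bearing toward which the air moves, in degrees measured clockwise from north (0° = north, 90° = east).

The pressure-gradient force points toward the east (bearing 090°).
Geostrophic balance: in the Southern Hemisphere the Coriolis force deflects motion to the left, so the geostrophic wind blows 90° to the left of the pressure-gradient force (low pressure on the right).
Rotating 090° by 90° counterclockwise gives 000° — the wind blows toward the north.

000°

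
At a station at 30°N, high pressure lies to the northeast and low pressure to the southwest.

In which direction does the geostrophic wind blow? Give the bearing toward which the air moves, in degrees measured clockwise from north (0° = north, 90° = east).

The pressure-gradient force points toward the southwest (bearing 225°).
Geostrophic balance: in the Northern Hemisphere the Coriolis force deflects motion to the right, so the geostrophic wind blows 90° to the right of the pressure-gradient force (low pressure on the left).
Rotating 225° by 90° clockwise gives 315° — the wind blows toward the northwest.

315°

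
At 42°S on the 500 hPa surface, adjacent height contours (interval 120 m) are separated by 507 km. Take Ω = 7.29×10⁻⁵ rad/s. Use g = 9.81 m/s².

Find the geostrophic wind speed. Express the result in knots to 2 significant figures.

Coriolis parameter at 42°S:
f = 2Ω sin φ = 2 × 7.29×10⁻⁵ × sin 42° = 9.76×10⁻⁵ s⁻¹
Height gradient: |∂Z/∂n| = 120 m / 507000 m = 2.37×10⁻⁴
On a pressure surface, geostrophic balance gives V_g = (g/f)|∂Z/∂n|:
V_g = 9.81 × 2.37×10⁻⁴ / 9.76×10⁻⁵ = 23.8 m/s
Converting: 23.8 m/s × 1.944 = 46 knots

46 knots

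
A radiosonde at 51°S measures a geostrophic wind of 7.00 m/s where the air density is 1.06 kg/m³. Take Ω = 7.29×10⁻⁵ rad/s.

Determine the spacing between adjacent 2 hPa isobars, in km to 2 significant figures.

240 km

Coriolis parameter at 51°S:
f = 2Ω sin φ = 2 × 7.29×10⁻⁵ × sin 51° = 1.13×10⁻⁴ s⁻¹
Geostrophic balance rearranged: |∂P/∂n| = f ρ V_g
|∂P/∂n| = 1.13×10⁻⁴ × 1.06 × 7.00 = 8.41×10⁻⁴ Pa/m
Isobar spacing: Δn = ΔP/|∂P/∂n| = 200 Pa / 8.41×10⁻⁴ Pa/m = 237884 m ≈ 240 km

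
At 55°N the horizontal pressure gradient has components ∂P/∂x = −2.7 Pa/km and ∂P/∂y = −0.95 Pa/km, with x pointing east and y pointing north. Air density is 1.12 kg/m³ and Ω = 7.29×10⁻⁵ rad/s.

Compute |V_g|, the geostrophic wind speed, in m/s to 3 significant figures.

Coriolis parameter at 55°N:
f = 2Ω sin φ = 2 × 7.29×10⁻⁵ × sin 55° = 1.19×10⁻⁴ s⁻¹
Component geostrophic relations (x east, y north):
u_g = −(1/(fρ)) ∂P/∂y,  v_g = (1/(fρ)) ∂P/∂x
u_g = −(−0.95×10⁻³)/(1.19×10⁻⁴ × 1.12) = 7.10 m/s;  v_g = (−2.7×10⁻³)/(1.19×10⁻⁴ × 1.12) = −20.2 m/s
|V_g| = √(u_g² + v_g²) = 21.4 m/s

21.4 m/s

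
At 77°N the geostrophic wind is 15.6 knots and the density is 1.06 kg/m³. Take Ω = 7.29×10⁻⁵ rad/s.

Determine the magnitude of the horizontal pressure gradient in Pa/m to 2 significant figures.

1.2×10⁻³ Pa/m

Coriolis parameter at 77°N:
f = 2Ω sin φ = 2 × 7.29×10⁻⁵ × sin 77° = 1.42×10⁻⁴ s⁻¹
Wind speed in SI: 15.6 knots = 8.03 m/s
Geostrophic balance rearranged: |∂P/∂n| = f ρ V_g
|∂P/∂n| = 1.42×10⁻⁴ × 1.06 × 8.03 = 1.21×10⁻³ Pa/m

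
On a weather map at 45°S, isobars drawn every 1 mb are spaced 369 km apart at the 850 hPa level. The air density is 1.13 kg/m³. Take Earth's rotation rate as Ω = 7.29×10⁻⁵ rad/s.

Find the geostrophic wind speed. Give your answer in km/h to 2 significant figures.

8.4 km/h

Coriolis parameter at 45°S:
f = 2Ω sin φ = 2 × 7.29×10⁻⁵ × sin 45° = 1.03×10⁻⁴ s⁻¹
Pressure gradient: |∂P/∂n| = 100 Pa / 369000 m = 2.71×10⁻⁴ Pa/m
Geostrophic balance (pressure-gradient force = Coriolis force):
V_g = (1/(fρ)) |∂P/∂n| = 2.71×10⁻⁴ / (1.03×10⁻⁴ × 1.13) = 2.33 m/s
Converting: 2.33 m/s × 3.6 = 8.4 km/h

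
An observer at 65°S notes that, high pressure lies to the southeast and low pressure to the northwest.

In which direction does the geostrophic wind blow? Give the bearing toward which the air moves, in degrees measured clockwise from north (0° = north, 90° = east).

The pressure-gradient force points toward the northwest (bearing 315°).
Geostrophic balance: in the Southern Hemisphere the Coriolis force deflects motion to the left, so the geostrophic wind blows 90° to the left of the pressure-gradient force (low pressure on the right).
Rotating 315° by 90° counterclockwise gives 225° — the wind blows toward the southwest.

225°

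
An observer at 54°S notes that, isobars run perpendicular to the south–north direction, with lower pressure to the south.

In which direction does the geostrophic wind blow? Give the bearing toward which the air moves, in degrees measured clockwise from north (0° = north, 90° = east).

The pressure-gradient force points toward the south (bearing 180°).
Geostrophic balance: in the Southern Hemisphere the Coriolis force deflects motion to the left, so the geostrophic wind blows 90° to the left of the pressure-gradient force (low pressure on the right).
Rotating 180° by 90° counterclockwise gives 090° — the wind blows toward the east.

090°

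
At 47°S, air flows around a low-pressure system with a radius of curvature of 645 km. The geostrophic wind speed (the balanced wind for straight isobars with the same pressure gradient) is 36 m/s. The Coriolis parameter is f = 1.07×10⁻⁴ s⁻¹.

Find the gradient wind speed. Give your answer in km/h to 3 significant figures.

Around a low, centrifugal force acts outward with Coriolis, so pressure-gradient force balances both:
(1/ρ)|∂P/∂n| = fV + V²/R  →  V² + fR·V − fR·V_g = 0
With fR = 1.07×10⁻⁴ × 645×10³ m = 69.0 m/s:
V = [−fR + √((fR)² + 4 fR V_g)]/2 = [−69.0 + √(69.0² + 4×69.0×36)]/2 = 26.1 m/s
Subgeostrophic (V < V_g = 36 m/s), as expected around a low.
Converting: 26.1 m/s × 3.6 = 94.0 km/h

94.0 km/h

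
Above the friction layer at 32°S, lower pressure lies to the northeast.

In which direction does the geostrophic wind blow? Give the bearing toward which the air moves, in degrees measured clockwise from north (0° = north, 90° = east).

315°

The pressure-gradient force points toward the northeast (bearing 045°).
Geostrophic balance: in the Southern Hemisphere the Coriolis force deflects motion to the left, so the geostrophic wind blows 90° to the left of the pressure-gradient force (low pressure on the right).
Rotating 045° by 90° counterclockwise gives 315° — the wind blows toward the northwest.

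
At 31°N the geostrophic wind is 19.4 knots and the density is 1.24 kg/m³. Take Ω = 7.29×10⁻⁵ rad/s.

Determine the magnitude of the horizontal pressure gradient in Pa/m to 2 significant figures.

9.3×10⁻⁴ Pa/m

Coriolis parameter at 31°N:
f = 2Ω sin φ = 2 × 7.29×10⁻⁵ × sin 31° = 7.51×10⁻⁵ s⁻¹
Wind speed in SI: 19.4 knots = 9.98 m/s
Geostrophic balance rearranged: |∂P/∂n| = f ρ V_g
|∂P/∂n| = 7.51×10⁻⁵ × 1.24 × 9.98 = 9.29×10⁻⁴ Pa/m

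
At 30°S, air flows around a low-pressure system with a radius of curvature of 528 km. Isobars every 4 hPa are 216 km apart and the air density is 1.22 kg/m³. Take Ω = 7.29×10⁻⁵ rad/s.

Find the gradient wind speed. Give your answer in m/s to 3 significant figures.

Coriolis parameter at 30°S:
f = 2Ω sin φ = 2 × 7.29×10⁻⁵ × sin 30° = 7.29×10⁻⁵ s⁻¹
Pressure gradient: |∂P/∂n| = 400 Pa / 216000 m = 1.85×10⁻³ Pa/m
Geostrophic speed: V_g = |∂P/∂n|/(fρ) = 1.85×10⁻³/(7.29×10⁻⁵ × 1.22) = 20.8 m/s
Around a low, centrifugal force acts outward with Coriolis, so pressure-gradient force balances both:
(1/ρ)|∂P/∂n| = fV + V²/R  →  V² + fR·V − fR·V_g = 0
With fR = 7.29×10⁻⁵ × 528×10³ m = 38.5 m/s:
V = [−fR + √((fR)² + 4 fR V_g)]/2 = [−38.5 + √(38.5² + 4×38.5×20.8)]/2 = 15 m/s
Subgeostrophic (V < V_g = 20.8 m/s), as expected around a low.

15.0 m/s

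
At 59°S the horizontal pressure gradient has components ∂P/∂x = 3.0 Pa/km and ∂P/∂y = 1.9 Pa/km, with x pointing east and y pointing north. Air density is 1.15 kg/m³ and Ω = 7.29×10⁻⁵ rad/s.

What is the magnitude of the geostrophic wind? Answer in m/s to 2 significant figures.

Coriolis parameter at 59°S:
f = 2Ω sin φ = 2 × 7.29×10⁻⁵ × sin 59° = 1.25×10⁻⁴ s⁻¹
In the Southern Hemisphere f is negative: f = −1.25×10⁻⁴ s⁻¹.
Component geostrophic relations (x east, y north):
u_g = −(1/(fρ)) ∂P/∂y,  v_g = (1/(fρ)) ∂P/∂x
u_g = −(1.9×10⁻³)/(−1.25×10⁻⁴ × 1.15) = 13.2 m/s;  v_g = (3.0×10⁻³)/(−1.25×10⁻⁴ × 1.15) = −20.9 m/s
|V_g| = √(u_g² + v_g²) = 24.7 m/s

25 m/s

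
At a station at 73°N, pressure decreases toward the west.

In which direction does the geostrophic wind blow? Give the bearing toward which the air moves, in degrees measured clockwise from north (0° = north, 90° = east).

The pressure-gradient force points toward the west (bearing 270°).
Geostrophic balance: in the Northern Hemisphere the Coriolis force deflects motion to the right, so the geostrophic wind blows 90° to the right of the pressure-gradient force (low pressure on the left).
Rotating 270° by 90° clockwise gives 000° — the wind blows toward the north.

000°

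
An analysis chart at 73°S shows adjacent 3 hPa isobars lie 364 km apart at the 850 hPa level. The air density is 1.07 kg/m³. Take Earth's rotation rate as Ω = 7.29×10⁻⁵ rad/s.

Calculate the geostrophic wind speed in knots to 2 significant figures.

11 knots

Coriolis parameter at 73°S:
f = 2Ω sin φ = 2 × 7.29×10⁻⁵ × sin 73° = 1.39×10⁻⁴ s⁻¹
Pressure gradient: |∂P/∂n| = 300 Pa / 364000 m = 8.24×10⁻⁴ Pa/m
Geostrophic balance (pressure-gradient force = Coriolis force):
V_g = (1/(fρ)) |∂P/∂n| = 8.24×10⁻⁴ / (1.39×10⁻⁴ × 1.07) = 5.52 m/s
Converting: 5.52 m/s × 1.944 = 11 knots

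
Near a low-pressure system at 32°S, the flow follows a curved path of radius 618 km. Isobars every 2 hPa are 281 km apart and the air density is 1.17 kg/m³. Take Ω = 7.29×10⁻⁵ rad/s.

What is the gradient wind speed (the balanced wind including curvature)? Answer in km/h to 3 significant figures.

24.8 km/h

Coriolis parameter at 32°S:
f = 2Ω sin φ = 2 × 7.29×10⁻⁵ × sin 32° = 7.73×10⁻⁵ s⁻¹
Pressure gradient: |∂P/∂n| = 200 Pa / 281000 m = 7.12×10⁻⁴ Pa/m
Geostrophic speed: V_g = |∂P/∂n|/(fρ) = 7.12×10⁻⁴/(7.73×10⁻⁵ × 1.17) = 7.87 m/s
Around a low, centrifugal force acts outward with Coriolis, so pressure-gradient force balances both:
(1/ρ)|∂P/∂n| = fV + V²/R  →  V² + fR·V − fR·V_g = 0
With fR = 7.73×10⁻⁵ × 618×10³ m = 47.7 m/s:
V = [−fR + √((fR)² + 4 fR V_g)]/2 = [−47.7 + √(47.7² + 4×47.7×7.87)]/2 = 6.88 m/s
Subgeostrophic (V < V_g = 7.87 m/s), as expected around a low.
Converting: 6.88 m/s × 3.6 = 24.8 km/h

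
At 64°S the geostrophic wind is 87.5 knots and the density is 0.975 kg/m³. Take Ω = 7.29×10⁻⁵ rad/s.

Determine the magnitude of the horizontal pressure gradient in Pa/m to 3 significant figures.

Coriolis parameter at 64°S:
f = 2Ω sin φ = 2 × 7.29×10⁻⁵ × sin 64° = 1.31×10⁻⁴ s⁻¹
Wind speed in SI: 87.5 knots = 45.0 m/s
Geostrophic balance rearranged: |∂P/∂n| = f ρ V_g
|∂P/∂n| = 1.31×10⁻⁴ × 0.975 × 45.0 = 5.75×10⁻³ Pa/m

5.75×10⁻³ Pa/m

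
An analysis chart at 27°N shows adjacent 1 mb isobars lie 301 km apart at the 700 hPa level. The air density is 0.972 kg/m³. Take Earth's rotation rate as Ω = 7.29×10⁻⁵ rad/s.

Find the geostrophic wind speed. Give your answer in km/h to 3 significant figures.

Coriolis parameter at 27°N:
f = 2Ω sin φ = 2 × 7.29×10⁻⁵ × sin 27° = 6.62×10⁻⁵ s⁻¹
Pressure gradient: |∂P/∂n| = 100 Pa / 301000 m = 3.32×10⁻⁴ Pa/m
Geostrophic balance (pressure-gradient force = Coriolis force):
V_g = (1/(fρ)) |∂P/∂n| = 3.32×10⁻⁴ / (6.62×10⁻⁵ × 0.972) = 5.16 m/s
Converting: 5.16 m/s × 3.6 = 18.6 km/h

18.6 km/h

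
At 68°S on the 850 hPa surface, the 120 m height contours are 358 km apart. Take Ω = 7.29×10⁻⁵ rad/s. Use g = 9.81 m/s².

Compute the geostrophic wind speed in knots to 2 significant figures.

Coriolis parameter at 68°S:
f = 2Ω sin φ = 2 × 7.29×10⁻⁵ × sin 68° = 1.35×10⁻⁴ s⁻¹
Height gradient: |∂Z/∂n| = 120 m / 358000 m = 3.35×10⁻⁴
On a pressure surface, geostrophic balance gives V_g = (g/f)|∂Z/∂n|:
V_g = 9.81 × 3.35×10⁻⁴ / 1.35×10⁻⁴ = 24.3 m/s
Converting: 24.3 m/s × 1.944 = 47 knots

47 knots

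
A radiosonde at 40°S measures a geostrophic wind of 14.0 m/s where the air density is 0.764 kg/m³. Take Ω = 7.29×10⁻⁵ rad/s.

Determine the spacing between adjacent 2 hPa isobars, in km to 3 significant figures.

Coriolis parameter at 40°S:
f = 2Ω sin φ = 2 × 7.29×10⁻⁵ × sin 40° = 9.37×10⁻⁵ s⁻¹
Geostrophic balance rearranged: |∂P/∂n| = f ρ V_g
|∂P/∂n| = 9.37×10⁻⁵ × 0.764 × 14.0 = 1.00×10⁻³ Pa/m
Isobar spacing: Δn = ΔP/|∂P/∂n| = 200 Pa / 1.00×10⁻³ Pa/m = 199519 m ≈ 200 km

200 km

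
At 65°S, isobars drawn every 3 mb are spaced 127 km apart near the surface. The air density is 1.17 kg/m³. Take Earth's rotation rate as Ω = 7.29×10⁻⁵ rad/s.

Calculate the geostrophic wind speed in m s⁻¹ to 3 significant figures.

15.3 m s⁻¹

Coriolis parameter at 65°S:
f = 2Ω sin φ = 2 × 7.29×10⁻⁵ × sin 65° = 1.32×10⁻⁴ s⁻¹
Pressure gradient: |∂P/∂n| = 300 Pa / 127000 m = 2.36×10⁻³ Pa/m
Geostrophic balance (pressure-gradient force = Coriolis force):
V_g = (1/(fρ)) |∂P/∂n| = 2.36×10⁻³ / (1.32×10⁻⁴ × 1.17) = 15.3 m/s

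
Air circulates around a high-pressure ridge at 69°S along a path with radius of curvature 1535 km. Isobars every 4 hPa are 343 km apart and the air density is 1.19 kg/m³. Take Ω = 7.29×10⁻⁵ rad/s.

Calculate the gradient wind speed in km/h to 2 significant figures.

27 km/h

Coriolis parameter at 69°S:
f = 2Ω sin φ = 2 × 7.29×10⁻⁵ × sin 69° = 1.36×10⁻⁴ s⁻¹
Pressure gradient: |∂P/∂n| = 400 Pa / 343000 m = 1.17×10⁻³ Pa/m
Geostrophic speed: V_g = |∂P/∂n|/(fρ) = 1.17×10⁻³/(1.36×10⁻⁴ × 1.19) = 7.20 m/s
Around a high, pressure-gradient force acts outward with centrifugal, so Coriolis balances both:
fV = (1/ρ)|∂P/∂n| + V²/R  →  V² − fR·V + fR·V_g = 0
With fR = 1.36×10⁻⁴ × 1535×10³ m = 209 m/s:
V = [fR − √((fR)² − 4 fR V_g)]/2 = [209 − √(209² − 4×209×7.2)]/2 = 7.47 m/s
Supergeostrophic (V > V_g = 7.2 m/s), as expected around a high.
Converting: 7.47 m/s × 3.6 = 27 km/h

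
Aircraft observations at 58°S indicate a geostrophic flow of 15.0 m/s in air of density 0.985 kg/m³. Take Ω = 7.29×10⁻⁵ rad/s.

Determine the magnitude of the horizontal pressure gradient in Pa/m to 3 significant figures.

Coriolis parameter at 58°S:
f = 2Ω sin φ = 2 × 7.29×10⁻⁵ × sin 58° = 1.24×10⁻⁴ s⁻¹
Geostrophic balance rearranged: |∂P/∂n| = f ρ V_g
|∂P/∂n| = 1.24×10⁻⁴ × 0.985 × 15.0 = 1.83×10⁻³ Pa/m

1.83×10⁻³ Pa/m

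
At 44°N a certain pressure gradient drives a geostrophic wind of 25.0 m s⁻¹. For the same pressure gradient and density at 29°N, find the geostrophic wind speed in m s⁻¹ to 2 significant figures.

With the same pressure gradient and density, V_g ∝ 1/f ∝ 1/sin φ.
V₂ = V₁ · sin φ₁ / sin φ₂ = 25.0 × sin 44° / sin 29°
V₂ = 25.0 × 0.6947/0.4848 = 36 m s⁻¹

36 m s⁻¹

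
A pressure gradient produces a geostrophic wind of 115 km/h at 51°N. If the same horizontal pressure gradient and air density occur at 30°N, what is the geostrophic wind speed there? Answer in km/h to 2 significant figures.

With the same pressure gradient and density, V_g ∝ 1/f ∝ 1/sin φ.
V₂ = V₁ · sin φ₁ / sin φ₂ = 115 × sin 51° / sin 30°
V₂ = 115 × 0.7771/0.5000 = 180 km/h

180 km/h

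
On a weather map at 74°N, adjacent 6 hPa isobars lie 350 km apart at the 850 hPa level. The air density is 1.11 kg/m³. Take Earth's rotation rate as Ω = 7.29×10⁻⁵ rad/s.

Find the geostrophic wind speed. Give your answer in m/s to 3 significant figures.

11.0 m/s

Coriolis parameter at 74°N:
f = 2Ω sin φ = 2 × 7.29×10⁻⁵ × sin 74° = 1.40×10⁻⁴ s⁻¹
Pressure gradient: |∂P/∂n| = 600 Pa / 350000 m = 1.71×10⁻³ Pa/m
Geostrophic balance (pressure-gradient force = Coriolis force):
V_g = (1/(fρ)) |∂P/∂n| = 1.71×10⁻³ / (1.40×10⁻⁴ × 1.11) = 11.0 m/s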